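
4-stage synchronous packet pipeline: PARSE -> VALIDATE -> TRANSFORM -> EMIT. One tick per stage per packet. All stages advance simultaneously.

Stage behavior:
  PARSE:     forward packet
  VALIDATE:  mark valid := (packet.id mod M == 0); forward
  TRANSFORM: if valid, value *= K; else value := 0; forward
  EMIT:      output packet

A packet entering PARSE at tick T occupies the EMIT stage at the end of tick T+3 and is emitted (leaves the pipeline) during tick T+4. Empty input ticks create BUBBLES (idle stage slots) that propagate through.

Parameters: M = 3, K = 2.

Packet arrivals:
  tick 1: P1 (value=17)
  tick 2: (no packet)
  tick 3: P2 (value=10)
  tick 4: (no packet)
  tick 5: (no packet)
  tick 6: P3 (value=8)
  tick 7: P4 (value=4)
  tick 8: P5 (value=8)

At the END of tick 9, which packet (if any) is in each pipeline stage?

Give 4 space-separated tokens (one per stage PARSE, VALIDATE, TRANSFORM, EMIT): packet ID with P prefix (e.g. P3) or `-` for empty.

Answer: - P5 P4 P3

Derivation:
Tick 1: [PARSE:P1(v=17,ok=F), VALIDATE:-, TRANSFORM:-, EMIT:-] out:-; in:P1
Tick 2: [PARSE:-, VALIDATE:P1(v=17,ok=F), TRANSFORM:-, EMIT:-] out:-; in:-
Tick 3: [PARSE:P2(v=10,ok=F), VALIDATE:-, TRANSFORM:P1(v=0,ok=F), EMIT:-] out:-; in:P2
Tick 4: [PARSE:-, VALIDATE:P2(v=10,ok=F), TRANSFORM:-, EMIT:P1(v=0,ok=F)] out:-; in:-
Tick 5: [PARSE:-, VALIDATE:-, TRANSFORM:P2(v=0,ok=F), EMIT:-] out:P1(v=0); in:-
Tick 6: [PARSE:P3(v=8,ok=F), VALIDATE:-, TRANSFORM:-, EMIT:P2(v=0,ok=F)] out:-; in:P3
Tick 7: [PARSE:P4(v=4,ok=F), VALIDATE:P3(v=8,ok=T), TRANSFORM:-, EMIT:-] out:P2(v=0); in:P4
Tick 8: [PARSE:P5(v=8,ok=F), VALIDATE:P4(v=4,ok=F), TRANSFORM:P3(v=16,ok=T), EMIT:-] out:-; in:P5
Tick 9: [PARSE:-, VALIDATE:P5(v=8,ok=F), TRANSFORM:P4(v=0,ok=F), EMIT:P3(v=16,ok=T)] out:-; in:-
At end of tick 9: ['-', 'P5', 'P4', 'P3']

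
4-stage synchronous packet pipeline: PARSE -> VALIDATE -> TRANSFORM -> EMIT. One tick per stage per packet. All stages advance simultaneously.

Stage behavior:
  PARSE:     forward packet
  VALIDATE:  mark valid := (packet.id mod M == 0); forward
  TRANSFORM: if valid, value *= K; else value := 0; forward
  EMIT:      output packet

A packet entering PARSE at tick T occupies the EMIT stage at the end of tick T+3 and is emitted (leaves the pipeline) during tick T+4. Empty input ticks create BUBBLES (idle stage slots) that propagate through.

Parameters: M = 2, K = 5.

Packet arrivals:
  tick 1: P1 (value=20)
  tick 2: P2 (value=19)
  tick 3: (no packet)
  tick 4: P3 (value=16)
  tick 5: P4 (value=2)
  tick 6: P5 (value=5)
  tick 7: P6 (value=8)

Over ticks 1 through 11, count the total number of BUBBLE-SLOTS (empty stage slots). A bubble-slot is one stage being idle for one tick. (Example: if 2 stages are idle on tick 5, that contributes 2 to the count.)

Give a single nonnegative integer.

Tick 1: [PARSE:P1(v=20,ok=F), VALIDATE:-, TRANSFORM:-, EMIT:-] out:-; bubbles=3
Tick 2: [PARSE:P2(v=19,ok=F), VALIDATE:P1(v=20,ok=F), TRANSFORM:-, EMIT:-] out:-; bubbles=2
Tick 3: [PARSE:-, VALIDATE:P2(v=19,ok=T), TRANSFORM:P1(v=0,ok=F), EMIT:-] out:-; bubbles=2
Tick 4: [PARSE:P3(v=16,ok=F), VALIDATE:-, TRANSFORM:P2(v=95,ok=T), EMIT:P1(v=0,ok=F)] out:-; bubbles=1
Tick 5: [PARSE:P4(v=2,ok=F), VALIDATE:P3(v=16,ok=F), TRANSFORM:-, EMIT:P2(v=95,ok=T)] out:P1(v=0); bubbles=1
Tick 6: [PARSE:P5(v=5,ok=F), VALIDATE:P4(v=2,ok=T), TRANSFORM:P3(v=0,ok=F), EMIT:-] out:P2(v=95); bubbles=1
Tick 7: [PARSE:P6(v=8,ok=F), VALIDATE:P5(v=5,ok=F), TRANSFORM:P4(v=10,ok=T), EMIT:P3(v=0,ok=F)] out:-; bubbles=0
Tick 8: [PARSE:-, VALIDATE:P6(v=8,ok=T), TRANSFORM:P5(v=0,ok=F), EMIT:P4(v=10,ok=T)] out:P3(v=0); bubbles=1
Tick 9: [PARSE:-, VALIDATE:-, TRANSFORM:P6(v=40,ok=T), EMIT:P5(v=0,ok=F)] out:P4(v=10); bubbles=2
Tick 10: [PARSE:-, VALIDATE:-, TRANSFORM:-, EMIT:P6(v=40,ok=T)] out:P5(v=0); bubbles=3
Tick 11: [PARSE:-, VALIDATE:-, TRANSFORM:-, EMIT:-] out:P6(v=40); bubbles=4
Total bubble-slots: 20

Answer: 20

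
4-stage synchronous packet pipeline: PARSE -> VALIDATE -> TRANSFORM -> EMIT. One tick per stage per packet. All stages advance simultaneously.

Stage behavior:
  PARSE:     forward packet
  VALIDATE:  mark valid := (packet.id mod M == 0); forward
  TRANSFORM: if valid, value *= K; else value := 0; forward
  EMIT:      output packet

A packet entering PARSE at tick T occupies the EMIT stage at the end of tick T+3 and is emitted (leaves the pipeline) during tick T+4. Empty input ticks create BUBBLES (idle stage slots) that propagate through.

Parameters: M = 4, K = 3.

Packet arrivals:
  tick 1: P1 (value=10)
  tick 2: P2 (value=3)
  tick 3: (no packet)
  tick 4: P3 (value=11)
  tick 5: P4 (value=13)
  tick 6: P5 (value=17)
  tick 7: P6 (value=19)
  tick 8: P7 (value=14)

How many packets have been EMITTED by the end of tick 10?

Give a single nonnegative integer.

Tick 1: [PARSE:P1(v=10,ok=F), VALIDATE:-, TRANSFORM:-, EMIT:-] out:-; in:P1
Tick 2: [PARSE:P2(v=3,ok=F), VALIDATE:P1(v=10,ok=F), TRANSFORM:-, EMIT:-] out:-; in:P2
Tick 3: [PARSE:-, VALIDATE:P2(v=3,ok=F), TRANSFORM:P1(v=0,ok=F), EMIT:-] out:-; in:-
Tick 4: [PARSE:P3(v=11,ok=F), VALIDATE:-, TRANSFORM:P2(v=0,ok=F), EMIT:P1(v=0,ok=F)] out:-; in:P3
Tick 5: [PARSE:P4(v=13,ok=F), VALIDATE:P3(v=11,ok=F), TRANSFORM:-, EMIT:P2(v=0,ok=F)] out:P1(v=0); in:P4
Tick 6: [PARSE:P5(v=17,ok=F), VALIDATE:P4(v=13,ok=T), TRANSFORM:P3(v=0,ok=F), EMIT:-] out:P2(v=0); in:P5
Tick 7: [PARSE:P6(v=19,ok=F), VALIDATE:P5(v=17,ok=F), TRANSFORM:P4(v=39,ok=T), EMIT:P3(v=0,ok=F)] out:-; in:P6
Tick 8: [PARSE:P7(v=14,ok=F), VALIDATE:P6(v=19,ok=F), TRANSFORM:P5(v=0,ok=F), EMIT:P4(v=39,ok=T)] out:P3(v=0); in:P7
Tick 9: [PARSE:-, VALIDATE:P7(v=14,ok=F), TRANSFORM:P6(v=0,ok=F), EMIT:P5(v=0,ok=F)] out:P4(v=39); in:-
Tick 10: [PARSE:-, VALIDATE:-, TRANSFORM:P7(v=0,ok=F), EMIT:P6(v=0,ok=F)] out:P5(v=0); in:-
Emitted by tick 10: ['P1', 'P2', 'P3', 'P4', 'P5']

Answer: 5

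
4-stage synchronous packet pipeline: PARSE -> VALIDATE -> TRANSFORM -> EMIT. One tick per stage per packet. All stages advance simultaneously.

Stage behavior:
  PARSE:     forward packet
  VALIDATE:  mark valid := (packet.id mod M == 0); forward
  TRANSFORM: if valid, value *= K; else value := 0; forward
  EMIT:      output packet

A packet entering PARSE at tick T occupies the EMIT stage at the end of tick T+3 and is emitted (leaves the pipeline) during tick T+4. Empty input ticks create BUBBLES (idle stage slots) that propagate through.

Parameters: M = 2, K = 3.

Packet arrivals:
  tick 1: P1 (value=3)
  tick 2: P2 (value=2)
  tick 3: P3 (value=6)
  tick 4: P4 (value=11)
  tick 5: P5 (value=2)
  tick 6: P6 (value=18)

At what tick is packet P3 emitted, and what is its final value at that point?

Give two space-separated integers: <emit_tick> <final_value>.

Tick 1: [PARSE:P1(v=3,ok=F), VALIDATE:-, TRANSFORM:-, EMIT:-] out:-; in:P1
Tick 2: [PARSE:P2(v=2,ok=F), VALIDATE:P1(v=3,ok=F), TRANSFORM:-, EMIT:-] out:-; in:P2
Tick 3: [PARSE:P3(v=6,ok=F), VALIDATE:P2(v=2,ok=T), TRANSFORM:P1(v=0,ok=F), EMIT:-] out:-; in:P3
Tick 4: [PARSE:P4(v=11,ok=F), VALIDATE:P3(v=6,ok=F), TRANSFORM:P2(v=6,ok=T), EMIT:P1(v=0,ok=F)] out:-; in:P4
Tick 5: [PARSE:P5(v=2,ok=F), VALIDATE:P4(v=11,ok=T), TRANSFORM:P3(v=0,ok=F), EMIT:P2(v=6,ok=T)] out:P1(v=0); in:P5
Tick 6: [PARSE:P6(v=18,ok=F), VALIDATE:P5(v=2,ok=F), TRANSFORM:P4(v=33,ok=T), EMIT:P3(v=0,ok=F)] out:P2(v=6); in:P6
Tick 7: [PARSE:-, VALIDATE:P6(v=18,ok=T), TRANSFORM:P5(v=0,ok=F), EMIT:P4(v=33,ok=T)] out:P3(v=0); in:-
Tick 8: [PARSE:-, VALIDATE:-, TRANSFORM:P6(v=54,ok=T), EMIT:P5(v=0,ok=F)] out:P4(v=33); in:-
Tick 9: [PARSE:-, VALIDATE:-, TRANSFORM:-, EMIT:P6(v=54,ok=T)] out:P5(v=0); in:-
Tick 10: [PARSE:-, VALIDATE:-, TRANSFORM:-, EMIT:-] out:P6(v=54); in:-
P3: arrives tick 3, valid=False (id=3, id%2=1), emit tick 7, final value 0

Answer: 7 0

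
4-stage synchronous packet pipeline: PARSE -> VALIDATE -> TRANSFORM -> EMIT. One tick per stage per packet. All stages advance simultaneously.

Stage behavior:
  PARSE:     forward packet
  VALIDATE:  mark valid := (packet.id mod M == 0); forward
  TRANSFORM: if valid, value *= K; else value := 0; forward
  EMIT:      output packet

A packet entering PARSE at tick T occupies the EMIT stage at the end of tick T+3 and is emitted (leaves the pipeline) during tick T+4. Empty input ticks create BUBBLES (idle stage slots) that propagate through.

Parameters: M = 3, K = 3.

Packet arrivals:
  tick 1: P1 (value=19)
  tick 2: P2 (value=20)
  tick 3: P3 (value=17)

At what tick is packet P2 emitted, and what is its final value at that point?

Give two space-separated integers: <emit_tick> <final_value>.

Answer: 6 0

Derivation:
Tick 1: [PARSE:P1(v=19,ok=F), VALIDATE:-, TRANSFORM:-, EMIT:-] out:-; in:P1
Tick 2: [PARSE:P2(v=20,ok=F), VALIDATE:P1(v=19,ok=F), TRANSFORM:-, EMIT:-] out:-; in:P2
Tick 3: [PARSE:P3(v=17,ok=F), VALIDATE:P2(v=20,ok=F), TRANSFORM:P1(v=0,ok=F), EMIT:-] out:-; in:P3
Tick 4: [PARSE:-, VALIDATE:P3(v=17,ok=T), TRANSFORM:P2(v=0,ok=F), EMIT:P1(v=0,ok=F)] out:-; in:-
Tick 5: [PARSE:-, VALIDATE:-, TRANSFORM:P3(v=51,ok=T), EMIT:P2(v=0,ok=F)] out:P1(v=0); in:-
Tick 6: [PARSE:-, VALIDATE:-, TRANSFORM:-, EMIT:P3(v=51,ok=T)] out:P2(v=0); in:-
Tick 7: [PARSE:-, VALIDATE:-, TRANSFORM:-, EMIT:-] out:P3(v=51); in:-
P2: arrives tick 2, valid=False (id=2, id%3=2), emit tick 6, final value 0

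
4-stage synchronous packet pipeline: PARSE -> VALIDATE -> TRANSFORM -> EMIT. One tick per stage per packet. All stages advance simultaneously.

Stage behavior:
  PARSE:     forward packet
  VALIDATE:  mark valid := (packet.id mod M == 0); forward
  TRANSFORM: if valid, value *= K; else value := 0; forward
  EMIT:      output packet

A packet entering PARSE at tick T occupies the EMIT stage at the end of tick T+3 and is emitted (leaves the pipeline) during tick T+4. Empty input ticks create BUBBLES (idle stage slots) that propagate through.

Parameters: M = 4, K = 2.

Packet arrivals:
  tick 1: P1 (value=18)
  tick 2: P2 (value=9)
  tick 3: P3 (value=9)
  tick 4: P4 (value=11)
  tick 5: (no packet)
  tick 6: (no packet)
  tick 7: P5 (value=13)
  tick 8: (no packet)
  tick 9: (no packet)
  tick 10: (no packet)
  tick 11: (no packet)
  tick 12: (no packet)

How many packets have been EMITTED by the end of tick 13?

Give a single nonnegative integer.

Tick 1: [PARSE:P1(v=18,ok=F), VALIDATE:-, TRANSFORM:-, EMIT:-] out:-; in:P1
Tick 2: [PARSE:P2(v=9,ok=F), VALIDATE:P1(v=18,ok=F), TRANSFORM:-, EMIT:-] out:-; in:P2
Tick 3: [PARSE:P3(v=9,ok=F), VALIDATE:P2(v=9,ok=F), TRANSFORM:P1(v=0,ok=F), EMIT:-] out:-; in:P3
Tick 4: [PARSE:P4(v=11,ok=F), VALIDATE:P3(v=9,ok=F), TRANSFORM:P2(v=0,ok=F), EMIT:P1(v=0,ok=F)] out:-; in:P4
Tick 5: [PARSE:-, VALIDATE:P4(v=11,ok=T), TRANSFORM:P3(v=0,ok=F), EMIT:P2(v=0,ok=F)] out:P1(v=0); in:-
Tick 6: [PARSE:-, VALIDATE:-, TRANSFORM:P4(v=22,ok=T), EMIT:P3(v=0,ok=F)] out:P2(v=0); in:-
Tick 7: [PARSE:P5(v=13,ok=F), VALIDATE:-, TRANSFORM:-, EMIT:P4(v=22,ok=T)] out:P3(v=0); in:P5
Tick 8: [PARSE:-, VALIDATE:P5(v=13,ok=F), TRANSFORM:-, EMIT:-] out:P4(v=22); in:-
Tick 9: [PARSE:-, VALIDATE:-, TRANSFORM:P5(v=0,ok=F), EMIT:-] out:-; in:-
Tick 10: [PARSE:-, VALIDATE:-, TRANSFORM:-, EMIT:P5(v=0,ok=F)] out:-; in:-
Tick 11: [PARSE:-, VALIDATE:-, TRANSFORM:-, EMIT:-] out:P5(v=0); in:-
Tick 12: [PARSE:-, VALIDATE:-, TRANSFORM:-, EMIT:-] out:-; in:-
Tick 13: [PARSE:-, VALIDATE:-, TRANSFORM:-, EMIT:-] out:-; in:-
Emitted by tick 13: ['P1', 'P2', 'P3', 'P4', 'P5']

Answer: 5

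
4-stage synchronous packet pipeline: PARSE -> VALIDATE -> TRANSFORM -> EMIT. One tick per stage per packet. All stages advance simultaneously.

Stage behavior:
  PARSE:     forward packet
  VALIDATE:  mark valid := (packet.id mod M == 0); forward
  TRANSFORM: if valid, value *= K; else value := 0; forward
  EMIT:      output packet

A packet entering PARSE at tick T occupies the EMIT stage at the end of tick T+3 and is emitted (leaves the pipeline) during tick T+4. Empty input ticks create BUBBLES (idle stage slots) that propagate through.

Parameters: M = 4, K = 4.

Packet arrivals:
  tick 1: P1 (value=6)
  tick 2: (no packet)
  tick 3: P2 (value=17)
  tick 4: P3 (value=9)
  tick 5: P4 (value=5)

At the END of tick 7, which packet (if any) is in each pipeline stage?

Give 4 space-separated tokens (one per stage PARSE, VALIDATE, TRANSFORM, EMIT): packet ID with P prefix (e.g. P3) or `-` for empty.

Answer: - - P4 P3

Derivation:
Tick 1: [PARSE:P1(v=6,ok=F), VALIDATE:-, TRANSFORM:-, EMIT:-] out:-; in:P1
Tick 2: [PARSE:-, VALIDATE:P1(v=6,ok=F), TRANSFORM:-, EMIT:-] out:-; in:-
Tick 3: [PARSE:P2(v=17,ok=F), VALIDATE:-, TRANSFORM:P1(v=0,ok=F), EMIT:-] out:-; in:P2
Tick 4: [PARSE:P3(v=9,ok=F), VALIDATE:P2(v=17,ok=F), TRANSFORM:-, EMIT:P1(v=0,ok=F)] out:-; in:P3
Tick 5: [PARSE:P4(v=5,ok=F), VALIDATE:P3(v=9,ok=F), TRANSFORM:P2(v=0,ok=F), EMIT:-] out:P1(v=0); in:P4
Tick 6: [PARSE:-, VALIDATE:P4(v=5,ok=T), TRANSFORM:P3(v=0,ok=F), EMIT:P2(v=0,ok=F)] out:-; in:-
Tick 7: [PARSE:-, VALIDATE:-, TRANSFORM:P4(v=20,ok=T), EMIT:P3(v=0,ok=F)] out:P2(v=0); in:-
At end of tick 7: ['-', '-', 'P4', 'P3']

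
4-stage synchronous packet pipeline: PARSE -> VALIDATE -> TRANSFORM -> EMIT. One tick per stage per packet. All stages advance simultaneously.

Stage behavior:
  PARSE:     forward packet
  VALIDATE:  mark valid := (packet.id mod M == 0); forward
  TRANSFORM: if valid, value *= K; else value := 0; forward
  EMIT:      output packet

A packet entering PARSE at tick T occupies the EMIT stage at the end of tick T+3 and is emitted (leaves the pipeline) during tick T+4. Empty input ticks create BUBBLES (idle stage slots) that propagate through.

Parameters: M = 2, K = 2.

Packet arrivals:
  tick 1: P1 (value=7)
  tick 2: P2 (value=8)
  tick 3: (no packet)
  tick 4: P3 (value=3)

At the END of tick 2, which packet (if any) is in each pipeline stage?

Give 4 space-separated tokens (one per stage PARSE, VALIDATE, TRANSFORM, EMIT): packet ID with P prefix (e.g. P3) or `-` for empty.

Tick 1: [PARSE:P1(v=7,ok=F), VALIDATE:-, TRANSFORM:-, EMIT:-] out:-; in:P1
Tick 2: [PARSE:P2(v=8,ok=F), VALIDATE:P1(v=7,ok=F), TRANSFORM:-, EMIT:-] out:-; in:P2
At end of tick 2: ['P2', 'P1', '-', '-']

Answer: P2 P1 - -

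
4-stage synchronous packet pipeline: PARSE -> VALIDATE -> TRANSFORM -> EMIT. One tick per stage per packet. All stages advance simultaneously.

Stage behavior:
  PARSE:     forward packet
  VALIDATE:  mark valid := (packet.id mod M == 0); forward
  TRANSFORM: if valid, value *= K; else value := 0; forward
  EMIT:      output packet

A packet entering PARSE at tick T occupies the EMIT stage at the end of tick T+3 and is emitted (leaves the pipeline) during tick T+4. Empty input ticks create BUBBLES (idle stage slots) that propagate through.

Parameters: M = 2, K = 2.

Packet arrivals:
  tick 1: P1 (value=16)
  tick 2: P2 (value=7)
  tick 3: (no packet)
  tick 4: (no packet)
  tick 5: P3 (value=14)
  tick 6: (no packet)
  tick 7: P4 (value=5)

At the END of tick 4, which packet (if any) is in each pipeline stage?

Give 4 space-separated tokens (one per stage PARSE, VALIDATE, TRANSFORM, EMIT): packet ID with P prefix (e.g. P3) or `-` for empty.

Tick 1: [PARSE:P1(v=16,ok=F), VALIDATE:-, TRANSFORM:-, EMIT:-] out:-; in:P1
Tick 2: [PARSE:P2(v=7,ok=F), VALIDATE:P1(v=16,ok=F), TRANSFORM:-, EMIT:-] out:-; in:P2
Tick 3: [PARSE:-, VALIDATE:P2(v=7,ok=T), TRANSFORM:P1(v=0,ok=F), EMIT:-] out:-; in:-
Tick 4: [PARSE:-, VALIDATE:-, TRANSFORM:P2(v=14,ok=T), EMIT:P1(v=0,ok=F)] out:-; in:-
At end of tick 4: ['-', '-', 'P2', 'P1']

Answer: - - P2 P1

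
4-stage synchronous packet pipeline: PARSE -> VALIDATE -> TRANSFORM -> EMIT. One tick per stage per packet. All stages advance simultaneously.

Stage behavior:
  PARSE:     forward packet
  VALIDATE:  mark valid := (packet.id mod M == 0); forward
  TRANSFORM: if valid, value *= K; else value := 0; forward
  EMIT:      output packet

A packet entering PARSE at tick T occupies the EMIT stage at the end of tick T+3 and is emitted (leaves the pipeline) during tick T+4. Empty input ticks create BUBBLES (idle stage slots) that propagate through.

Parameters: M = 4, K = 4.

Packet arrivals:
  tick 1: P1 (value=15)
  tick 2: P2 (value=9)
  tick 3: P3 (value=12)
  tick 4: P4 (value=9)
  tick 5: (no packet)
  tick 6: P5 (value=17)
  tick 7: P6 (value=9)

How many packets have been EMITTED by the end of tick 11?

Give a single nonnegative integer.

Answer: 6

Derivation:
Tick 1: [PARSE:P1(v=15,ok=F), VALIDATE:-, TRANSFORM:-, EMIT:-] out:-; in:P1
Tick 2: [PARSE:P2(v=9,ok=F), VALIDATE:P1(v=15,ok=F), TRANSFORM:-, EMIT:-] out:-; in:P2
Tick 3: [PARSE:P3(v=12,ok=F), VALIDATE:P2(v=9,ok=F), TRANSFORM:P1(v=0,ok=F), EMIT:-] out:-; in:P3
Tick 4: [PARSE:P4(v=9,ok=F), VALIDATE:P3(v=12,ok=F), TRANSFORM:P2(v=0,ok=F), EMIT:P1(v=0,ok=F)] out:-; in:P4
Tick 5: [PARSE:-, VALIDATE:P4(v=9,ok=T), TRANSFORM:P3(v=0,ok=F), EMIT:P2(v=0,ok=F)] out:P1(v=0); in:-
Tick 6: [PARSE:P5(v=17,ok=F), VALIDATE:-, TRANSFORM:P4(v=36,ok=T), EMIT:P3(v=0,ok=F)] out:P2(v=0); in:P5
Tick 7: [PARSE:P6(v=9,ok=F), VALIDATE:P5(v=17,ok=F), TRANSFORM:-, EMIT:P4(v=36,ok=T)] out:P3(v=0); in:P6
Tick 8: [PARSE:-, VALIDATE:P6(v=9,ok=F), TRANSFORM:P5(v=0,ok=F), EMIT:-] out:P4(v=36); in:-
Tick 9: [PARSE:-, VALIDATE:-, TRANSFORM:P6(v=0,ok=F), EMIT:P5(v=0,ok=F)] out:-; in:-
Tick 10: [PARSE:-, VALIDATE:-, TRANSFORM:-, EMIT:P6(v=0,ok=F)] out:P5(v=0); in:-
Tick 11: [PARSE:-, VALIDATE:-, TRANSFORM:-, EMIT:-] out:P6(v=0); in:-
Emitted by tick 11: ['P1', 'P2', 'P3', 'P4', 'P5', 'P6']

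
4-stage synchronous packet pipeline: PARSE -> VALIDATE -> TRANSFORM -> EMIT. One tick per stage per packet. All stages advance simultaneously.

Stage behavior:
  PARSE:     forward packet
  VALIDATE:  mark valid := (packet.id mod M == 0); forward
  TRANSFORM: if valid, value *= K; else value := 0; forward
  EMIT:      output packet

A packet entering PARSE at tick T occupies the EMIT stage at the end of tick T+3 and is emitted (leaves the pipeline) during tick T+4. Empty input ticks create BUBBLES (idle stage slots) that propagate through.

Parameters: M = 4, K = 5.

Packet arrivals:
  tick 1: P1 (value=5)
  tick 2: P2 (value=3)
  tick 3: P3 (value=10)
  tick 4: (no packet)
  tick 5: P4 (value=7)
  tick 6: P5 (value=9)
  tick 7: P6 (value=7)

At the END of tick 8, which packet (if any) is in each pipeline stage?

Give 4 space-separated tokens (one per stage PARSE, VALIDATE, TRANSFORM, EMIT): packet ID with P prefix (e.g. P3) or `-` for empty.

Tick 1: [PARSE:P1(v=5,ok=F), VALIDATE:-, TRANSFORM:-, EMIT:-] out:-; in:P1
Tick 2: [PARSE:P2(v=3,ok=F), VALIDATE:P1(v=5,ok=F), TRANSFORM:-, EMIT:-] out:-; in:P2
Tick 3: [PARSE:P3(v=10,ok=F), VALIDATE:P2(v=3,ok=F), TRANSFORM:P1(v=0,ok=F), EMIT:-] out:-; in:P3
Tick 4: [PARSE:-, VALIDATE:P3(v=10,ok=F), TRANSFORM:P2(v=0,ok=F), EMIT:P1(v=0,ok=F)] out:-; in:-
Tick 5: [PARSE:P4(v=7,ok=F), VALIDATE:-, TRANSFORM:P3(v=0,ok=F), EMIT:P2(v=0,ok=F)] out:P1(v=0); in:P4
Tick 6: [PARSE:P5(v=9,ok=F), VALIDATE:P4(v=7,ok=T), TRANSFORM:-, EMIT:P3(v=0,ok=F)] out:P2(v=0); in:P5
Tick 7: [PARSE:P6(v=7,ok=F), VALIDATE:P5(v=9,ok=F), TRANSFORM:P4(v=35,ok=T), EMIT:-] out:P3(v=0); in:P6
Tick 8: [PARSE:-, VALIDATE:P6(v=7,ok=F), TRANSFORM:P5(v=0,ok=F), EMIT:P4(v=35,ok=T)] out:-; in:-
At end of tick 8: ['-', 'P6', 'P5', 'P4']

Answer: - P6 P5 P4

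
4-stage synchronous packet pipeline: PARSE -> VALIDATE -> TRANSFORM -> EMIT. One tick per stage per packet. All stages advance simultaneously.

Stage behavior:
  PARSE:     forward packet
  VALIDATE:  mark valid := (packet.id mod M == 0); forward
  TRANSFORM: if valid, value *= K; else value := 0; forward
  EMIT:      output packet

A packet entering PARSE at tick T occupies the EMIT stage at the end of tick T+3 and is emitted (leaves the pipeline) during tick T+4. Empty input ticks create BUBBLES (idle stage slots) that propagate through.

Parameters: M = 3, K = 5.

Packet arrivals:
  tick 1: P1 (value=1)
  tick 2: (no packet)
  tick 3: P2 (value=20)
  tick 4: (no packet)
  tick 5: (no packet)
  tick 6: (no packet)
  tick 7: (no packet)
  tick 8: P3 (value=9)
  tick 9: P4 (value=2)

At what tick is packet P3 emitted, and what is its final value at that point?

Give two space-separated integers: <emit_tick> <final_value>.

Tick 1: [PARSE:P1(v=1,ok=F), VALIDATE:-, TRANSFORM:-, EMIT:-] out:-; in:P1
Tick 2: [PARSE:-, VALIDATE:P1(v=1,ok=F), TRANSFORM:-, EMIT:-] out:-; in:-
Tick 3: [PARSE:P2(v=20,ok=F), VALIDATE:-, TRANSFORM:P1(v=0,ok=F), EMIT:-] out:-; in:P2
Tick 4: [PARSE:-, VALIDATE:P2(v=20,ok=F), TRANSFORM:-, EMIT:P1(v=0,ok=F)] out:-; in:-
Tick 5: [PARSE:-, VALIDATE:-, TRANSFORM:P2(v=0,ok=F), EMIT:-] out:P1(v=0); in:-
Tick 6: [PARSE:-, VALIDATE:-, TRANSFORM:-, EMIT:P2(v=0,ok=F)] out:-; in:-
Tick 7: [PARSE:-, VALIDATE:-, TRANSFORM:-, EMIT:-] out:P2(v=0); in:-
Tick 8: [PARSE:P3(v=9,ok=F), VALIDATE:-, TRANSFORM:-, EMIT:-] out:-; in:P3
Tick 9: [PARSE:P4(v=2,ok=F), VALIDATE:P3(v=9,ok=T), TRANSFORM:-, EMIT:-] out:-; in:P4
Tick 10: [PARSE:-, VALIDATE:P4(v=2,ok=F), TRANSFORM:P3(v=45,ok=T), EMIT:-] out:-; in:-
Tick 11: [PARSE:-, VALIDATE:-, TRANSFORM:P4(v=0,ok=F), EMIT:P3(v=45,ok=T)] out:-; in:-
Tick 12: [PARSE:-, VALIDATE:-, TRANSFORM:-, EMIT:P4(v=0,ok=F)] out:P3(v=45); in:-
Tick 13: [PARSE:-, VALIDATE:-, TRANSFORM:-, EMIT:-] out:P4(v=0); in:-
P3: arrives tick 8, valid=True (id=3, id%3=0), emit tick 12, final value 45

Answer: 12 45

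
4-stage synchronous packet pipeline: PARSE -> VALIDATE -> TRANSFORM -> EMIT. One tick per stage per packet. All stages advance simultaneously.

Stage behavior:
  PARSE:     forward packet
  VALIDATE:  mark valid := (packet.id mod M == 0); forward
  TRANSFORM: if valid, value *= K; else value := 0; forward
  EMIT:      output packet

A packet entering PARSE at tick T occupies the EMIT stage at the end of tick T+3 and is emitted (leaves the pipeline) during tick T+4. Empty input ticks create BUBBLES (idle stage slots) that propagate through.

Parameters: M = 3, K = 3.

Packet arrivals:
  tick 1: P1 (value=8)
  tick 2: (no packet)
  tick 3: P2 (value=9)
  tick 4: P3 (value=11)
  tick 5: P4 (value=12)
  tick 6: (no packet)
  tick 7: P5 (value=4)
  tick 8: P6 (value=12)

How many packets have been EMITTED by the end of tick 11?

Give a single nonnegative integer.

Tick 1: [PARSE:P1(v=8,ok=F), VALIDATE:-, TRANSFORM:-, EMIT:-] out:-; in:P1
Tick 2: [PARSE:-, VALIDATE:P1(v=8,ok=F), TRANSFORM:-, EMIT:-] out:-; in:-
Tick 3: [PARSE:P2(v=9,ok=F), VALIDATE:-, TRANSFORM:P1(v=0,ok=F), EMIT:-] out:-; in:P2
Tick 4: [PARSE:P3(v=11,ok=F), VALIDATE:P2(v=9,ok=F), TRANSFORM:-, EMIT:P1(v=0,ok=F)] out:-; in:P3
Tick 5: [PARSE:P4(v=12,ok=F), VALIDATE:P3(v=11,ok=T), TRANSFORM:P2(v=0,ok=F), EMIT:-] out:P1(v=0); in:P4
Tick 6: [PARSE:-, VALIDATE:P4(v=12,ok=F), TRANSFORM:P3(v=33,ok=T), EMIT:P2(v=0,ok=F)] out:-; in:-
Tick 7: [PARSE:P5(v=4,ok=F), VALIDATE:-, TRANSFORM:P4(v=0,ok=F), EMIT:P3(v=33,ok=T)] out:P2(v=0); in:P5
Tick 8: [PARSE:P6(v=12,ok=F), VALIDATE:P5(v=4,ok=F), TRANSFORM:-, EMIT:P4(v=0,ok=F)] out:P3(v=33); in:P6
Tick 9: [PARSE:-, VALIDATE:P6(v=12,ok=T), TRANSFORM:P5(v=0,ok=F), EMIT:-] out:P4(v=0); in:-
Tick 10: [PARSE:-, VALIDATE:-, TRANSFORM:P6(v=36,ok=T), EMIT:P5(v=0,ok=F)] out:-; in:-
Tick 11: [PARSE:-, VALIDATE:-, TRANSFORM:-, EMIT:P6(v=36,ok=T)] out:P5(v=0); in:-
Emitted by tick 11: ['P1', 'P2', 'P3', 'P4', 'P5']

Answer: 5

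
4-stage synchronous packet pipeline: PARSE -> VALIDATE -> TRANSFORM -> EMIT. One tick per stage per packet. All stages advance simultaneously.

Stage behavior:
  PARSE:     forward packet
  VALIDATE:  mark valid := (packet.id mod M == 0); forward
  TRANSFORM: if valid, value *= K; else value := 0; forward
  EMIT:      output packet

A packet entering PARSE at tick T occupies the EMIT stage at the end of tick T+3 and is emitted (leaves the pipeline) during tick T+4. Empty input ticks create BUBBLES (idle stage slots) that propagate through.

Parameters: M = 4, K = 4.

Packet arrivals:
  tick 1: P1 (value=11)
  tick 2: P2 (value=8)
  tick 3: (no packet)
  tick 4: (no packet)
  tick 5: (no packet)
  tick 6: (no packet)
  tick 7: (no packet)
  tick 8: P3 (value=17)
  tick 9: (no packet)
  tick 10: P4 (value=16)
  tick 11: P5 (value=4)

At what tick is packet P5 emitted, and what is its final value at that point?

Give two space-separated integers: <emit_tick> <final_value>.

Answer: 15 0

Derivation:
Tick 1: [PARSE:P1(v=11,ok=F), VALIDATE:-, TRANSFORM:-, EMIT:-] out:-; in:P1
Tick 2: [PARSE:P2(v=8,ok=F), VALIDATE:P1(v=11,ok=F), TRANSFORM:-, EMIT:-] out:-; in:P2
Tick 3: [PARSE:-, VALIDATE:P2(v=8,ok=F), TRANSFORM:P1(v=0,ok=F), EMIT:-] out:-; in:-
Tick 4: [PARSE:-, VALIDATE:-, TRANSFORM:P2(v=0,ok=F), EMIT:P1(v=0,ok=F)] out:-; in:-
Tick 5: [PARSE:-, VALIDATE:-, TRANSFORM:-, EMIT:P2(v=0,ok=F)] out:P1(v=0); in:-
Tick 6: [PARSE:-, VALIDATE:-, TRANSFORM:-, EMIT:-] out:P2(v=0); in:-
Tick 7: [PARSE:-, VALIDATE:-, TRANSFORM:-, EMIT:-] out:-; in:-
Tick 8: [PARSE:P3(v=17,ok=F), VALIDATE:-, TRANSFORM:-, EMIT:-] out:-; in:P3
Tick 9: [PARSE:-, VALIDATE:P3(v=17,ok=F), TRANSFORM:-, EMIT:-] out:-; in:-
Tick 10: [PARSE:P4(v=16,ok=F), VALIDATE:-, TRANSFORM:P3(v=0,ok=F), EMIT:-] out:-; in:P4
Tick 11: [PARSE:P5(v=4,ok=F), VALIDATE:P4(v=16,ok=T), TRANSFORM:-, EMIT:P3(v=0,ok=F)] out:-; in:P5
Tick 12: [PARSE:-, VALIDATE:P5(v=4,ok=F), TRANSFORM:P4(v=64,ok=T), EMIT:-] out:P3(v=0); in:-
Tick 13: [PARSE:-, VALIDATE:-, TRANSFORM:P5(v=0,ok=F), EMIT:P4(v=64,ok=T)] out:-; in:-
Tick 14: [PARSE:-, VALIDATE:-, TRANSFORM:-, EMIT:P5(v=0,ok=F)] out:P4(v=64); in:-
Tick 15: [PARSE:-, VALIDATE:-, TRANSFORM:-, EMIT:-] out:P5(v=0); in:-
P5: arrives tick 11, valid=False (id=5, id%4=1), emit tick 15, final value 0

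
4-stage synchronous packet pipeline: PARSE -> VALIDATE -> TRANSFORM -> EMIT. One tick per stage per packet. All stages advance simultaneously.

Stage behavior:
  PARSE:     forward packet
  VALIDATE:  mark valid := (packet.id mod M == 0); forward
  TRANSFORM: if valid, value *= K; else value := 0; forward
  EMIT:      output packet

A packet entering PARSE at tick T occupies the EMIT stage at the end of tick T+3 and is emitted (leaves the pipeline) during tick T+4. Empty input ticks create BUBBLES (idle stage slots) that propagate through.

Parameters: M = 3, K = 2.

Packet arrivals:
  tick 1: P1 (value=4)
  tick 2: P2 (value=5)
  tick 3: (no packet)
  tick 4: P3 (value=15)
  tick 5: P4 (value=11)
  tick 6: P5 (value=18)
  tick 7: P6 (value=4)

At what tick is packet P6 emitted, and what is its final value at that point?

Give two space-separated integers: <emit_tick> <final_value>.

Tick 1: [PARSE:P1(v=4,ok=F), VALIDATE:-, TRANSFORM:-, EMIT:-] out:-; in:P1
Tick 2: [PARSE:P2(v=5,ok=F), VALIDATE:P1(v=4,ok=F), TRANSFORM:-, EMIT:-] out:-; in:P2
Tick 3: [PARSE:-, VALIDATE:P2(v=5,ok=F), TRANSFORM:P1(v=0,ok=F), EMIT:-] out:-; in:-
Tick 4: [PARSE:P3(v=15,ok=F), VALIDATE:-, TRANSFORM:P2(v=0,ok=F), EMIT:P1(v=0,ok=F)] out:-; in:P3
Tick 5: [PARSE:P4(v=11,ok=F), VALIDATE:P3(v=15,ok=T), TRANSFORM:-, EMIT:P2(v=0,ok=F)] out:P1(v=0); in:P4
Tick 6: [PARSE:P5(v=18,ok=F), VALIDATE:P4(v=11,ok=F), TRANSFORM:P3(v=30,ok=T), EMIT:-] out:P2(v=0); in:P5
Tick 7: [PARSE:P6(v=4,ok=F), VALIDATE:P5(v=18,ok=F), TRANSFORM:P4(v=0,ok=F), EMIT:P3(v=30,ok=T)] out:-; in:P6
Tick 8: [PARSE:-, VALIDATE:P6(v=4,ok=T), TRANSFORM:P5(v=0,ok=F), EMIT:P4(v=0,ok=F)] out:P3(v=30); in:-
Tick 9: [PARSE:-, VALIDATE:-, TRANSFORM:P6(v=8,ok=T), EMIT:P5(v=0,ok=F)] out:P4(v=0); in:-
Tick 10: [PARSE:-, VALIDATE:-, TRANSFORM:-, EMIT:P6(v=8,ok=T)] out:P5(v=0); in:-
Tick 11: [PARSE:-, VALIDATE:-, TRANSFORM:-, EMIT:-] out:P6(v=8); in:-
P6: arrives tick 7, valid=True (id=6, id%3=0), emit tick 11, final value 8

Answer: 11 8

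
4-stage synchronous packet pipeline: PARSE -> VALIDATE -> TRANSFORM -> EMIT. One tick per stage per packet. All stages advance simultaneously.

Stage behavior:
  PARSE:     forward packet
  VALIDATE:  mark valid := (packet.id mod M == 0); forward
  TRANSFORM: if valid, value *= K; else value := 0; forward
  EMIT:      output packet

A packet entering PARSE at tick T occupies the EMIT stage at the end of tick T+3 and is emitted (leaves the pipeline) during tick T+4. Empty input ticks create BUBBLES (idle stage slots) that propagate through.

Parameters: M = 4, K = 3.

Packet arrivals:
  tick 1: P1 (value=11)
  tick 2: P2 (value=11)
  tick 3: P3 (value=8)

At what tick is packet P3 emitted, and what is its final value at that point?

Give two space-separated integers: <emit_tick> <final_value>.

Answer: 7 0

Derivation:
Tick 1: [PARSE:P1(v=11,ok=F), VALIDATE:-, TRANSFORM:-, EMIT:-] out:-; in:P1
Tick 2: [PARSE:P2(v=11,ok=F), VALIDATE:P1(v=11,ok=F), TRANSFORM:-, EMIT:-] out:-; in:P2
Tick 3: [PARSE:P3(v=8,ok=F), VALIDATE:P2(v=11,ok=F), TRANSFORM:P1(v=0,ok=F), EMIT:-] out:-; in:P3
Tick 4: [PARSE:-, VALIDATE:P3(v=8,ok=F), TRANSFORM:P2(v=0,ok=F), EMIT:P1(v=0,ok=F)] out:-; in:-
Tick 5: [PARSE:-, VALIDATE:-, TRANSFORM:P3(v=0,ok=F), EMIT:P2(v=0,ok=F)] out:P1(v=0); in:-
Tick 6: [PARSE:-, VALIDATE:-, TRANSFORM:-, EMIT:P3(v=0,ok=F)] out:P2(v=0); in:-
Tick 7: [PARSE:-, VALIDATE:-, TRANSFORM:-, EMIT:-] out:P3(v=0); in:-
P3: arrives tick 3, valid=False (id=3, id%4=3), emit tick 7, final value 0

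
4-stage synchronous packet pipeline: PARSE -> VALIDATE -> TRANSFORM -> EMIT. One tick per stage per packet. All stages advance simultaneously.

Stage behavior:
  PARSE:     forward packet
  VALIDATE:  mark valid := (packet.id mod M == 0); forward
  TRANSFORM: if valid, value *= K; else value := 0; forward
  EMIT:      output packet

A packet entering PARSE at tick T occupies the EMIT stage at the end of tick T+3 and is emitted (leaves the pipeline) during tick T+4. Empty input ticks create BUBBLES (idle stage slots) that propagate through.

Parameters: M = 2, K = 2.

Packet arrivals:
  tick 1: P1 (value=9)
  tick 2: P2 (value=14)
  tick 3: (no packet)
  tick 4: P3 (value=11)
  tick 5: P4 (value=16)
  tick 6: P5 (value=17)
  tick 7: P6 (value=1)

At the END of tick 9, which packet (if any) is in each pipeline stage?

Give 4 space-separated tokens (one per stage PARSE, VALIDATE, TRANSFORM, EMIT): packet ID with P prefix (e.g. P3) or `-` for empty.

Tick 1: [PARSE:P1(v=9,ok=F), VALIDATE:-, TRANSFORM:-, EMIT:-] out:-; in:P1
Tick 2: [PARSE:P2(v=14,ok=F), VALIDATE:P1(v=9,ok=F), TRANSFORM:-, EMIT:-] out:-; in:P2
Tick 3: [PARSE:-, VALIDATE:P2(v=14,ok=T), TRANSFORM:P1(v=0,ok=F), EMIT:-] out:-; in:-
Tick 4: [PARSE:P3(v=11,ok=F), VALIDATE:-, TRANSFORM:P2(v=28,ok=T), EMIT:P1(v=0,ok=F)] out:-; in:P3
Tick 5: [PARSE:P4(v=16,ok=F), VALIDATE:P3(v=11,ok=F), TRANSFORM:-, EMIT:P2(v=28,ok=T)] out:P1(v=0); in:P4
Tick 6: [PARSE:P5(v=17,ok=F), VALIDATE:P4(v=16,ok=T), TRANSFORM:P3(v=0,ok=F), EMIT:-] out:P2(v=28); in:P5
Tick 7: [PARSE:P6(v=1,ok=F), VALIDATE:P5(v=17,ok=F), TRANSFORM:P4(v=32,ok=T), EMIT:P3(v=0,ok=F)] out:-; in:P6
Tick 8: [PARSE:-, VALIDATE:P6(v=1,ok=T), TRANSFORM:P5(v=0,ok=F), EMIT:P4(v=32,ok=T)] out:P3(v=0); in:-
Tick 9: [PARSE:-, VALIDATE:-, TRANSFORM:P6(v=2,ok=T), EMIT:P5(v=0,ok=F)] out:P4(v=32); in:-
At end of tick 9: ['-', '-', 'P6', 'P5']

Answer: - - P6 P5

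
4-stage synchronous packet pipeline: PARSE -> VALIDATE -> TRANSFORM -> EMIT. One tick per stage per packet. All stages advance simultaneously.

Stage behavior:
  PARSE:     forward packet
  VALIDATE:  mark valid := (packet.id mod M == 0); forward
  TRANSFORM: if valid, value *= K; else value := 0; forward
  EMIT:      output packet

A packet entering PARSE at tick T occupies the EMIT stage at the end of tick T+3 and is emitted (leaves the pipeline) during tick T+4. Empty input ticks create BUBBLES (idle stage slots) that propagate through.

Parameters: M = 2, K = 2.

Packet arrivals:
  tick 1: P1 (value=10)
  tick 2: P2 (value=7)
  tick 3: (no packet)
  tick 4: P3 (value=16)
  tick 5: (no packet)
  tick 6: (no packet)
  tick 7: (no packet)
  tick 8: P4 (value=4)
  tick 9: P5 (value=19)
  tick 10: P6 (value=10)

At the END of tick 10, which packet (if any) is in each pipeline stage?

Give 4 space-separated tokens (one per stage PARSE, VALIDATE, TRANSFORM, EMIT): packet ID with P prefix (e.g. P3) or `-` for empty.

Tick 1: [PARSE:P1(v=10,ok=F), VALIDATE:-, TRANSFORM:-, EMIT:-] out:-; in:P1
Tick 2: [PARSE:P2(v=7,ok=F), VALIDATE:P1(v=10,ok=F), TRANSFORM:-, EMIT:-] out:-; in:P2
Tick 3: [PARSE:-, VALIDATE:P2(v=7,ok=T), TRANSFORM:P1(v=0,ok=F), EMIT:-] out:-; in:-
Tick 4: [PARSE:P3(v=16,ok=F), VALIDATE:-, TRANSFORM:P2(v=14,ok=T), EMIT:P1(v=0,ok=F)] out:-; in:P3
Tick 5: [PARSE:-, VALIDATE:P3(v=16,ok=F), TRANSFORM:-, EMIT:P2(v=14,ok=T)] out:P1(v=0); in:-
Tick 6: [PARSE:-, VALIDATE:-, TRANSFORM:P3(v=0,ok=F), EMIT:-] out:P2(v=14); in:-
Tick 7: [PARSE:-, VALIDATE:-, TRANSFORM:-, EMIT:P3(v=0,ok=F)] out:-; in:-
Tick 8: [PARSE:P4(v=4,ok=F), VALIDATE:-, TRANSFORM:-, EMIT:-] out:P3(v=0); in:P4
Tick 9: [PARSE:P5(v=19,ok=F), VALIDATE:P4(v=4,ok=T), TRANSFORM:-, EMIT:-] out:-; in:P5
Tick 10: [PARSE:P6(v=10,ok=F), VALIDATE:P5(v=19,ok=F), TRANSFORM:P4(v=8,ok=T), EMIT:-] out:-; in:P6
At end of tick 10: ['P6', 'P5', 'P4', '-']

Answer: P6 P5 P4 -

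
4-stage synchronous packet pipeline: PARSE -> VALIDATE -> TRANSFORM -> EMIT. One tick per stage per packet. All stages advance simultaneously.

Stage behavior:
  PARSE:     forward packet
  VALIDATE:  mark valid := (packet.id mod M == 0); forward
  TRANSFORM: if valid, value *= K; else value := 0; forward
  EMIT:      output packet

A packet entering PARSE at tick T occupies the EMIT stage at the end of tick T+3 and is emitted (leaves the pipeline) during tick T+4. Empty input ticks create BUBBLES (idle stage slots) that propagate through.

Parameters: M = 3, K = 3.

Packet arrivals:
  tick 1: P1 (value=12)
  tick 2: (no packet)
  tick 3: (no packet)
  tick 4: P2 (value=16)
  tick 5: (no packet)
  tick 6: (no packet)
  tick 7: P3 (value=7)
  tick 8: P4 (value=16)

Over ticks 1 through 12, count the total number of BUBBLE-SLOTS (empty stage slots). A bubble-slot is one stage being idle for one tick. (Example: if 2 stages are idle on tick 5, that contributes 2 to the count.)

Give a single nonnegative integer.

Tick 1: [PARSE:P1(v=12,ok=F), VALIDATE:-, TRANSFORM:-, EMIT:-] out:-; bubbles=3
Tick 2: [PARSE:-, VALIDATE:P1(v=12,ok=F), TRANSFORM:-, EMIT:-] out:-; bubbles=3
Tick 3: [PARSE:-, VALIDATE:-, TRANSFORM:P1(v=0,ok=F), EMIT:-] out:-; bubbles=3
Tick 4: [PARSE:P2(v=16,ok=F), VALIDATE:-, TRANSFORM:-, EMIT:P1(v=0,ok=F)] out:-; bubbles=2
Tick 5: [PARSE:-, VALIDATE:P2(v=16,ok=F), TRANSFORM:-, EMIT:-] out:P1(v=0); bubbles=3
Tick 6: [PARSE:-, VALIDATE:-, TRANSFORM:P2(v=0,ok=F), EMIT:-] out:-; bubbles=3
Tick 7: [PARSE:P3(v=7,ok=F), VALIDATE:-, TRANSFORM:-, EMIT:P2(v=0,ok=F)] out:-; bubbles=2
Tick 8: [PARSE:P4(v=16,ok=F), VALIDATE:P3(v=7,ok=T), TRANSFORM:-, EMIT:-] out:P2(v=0); bubbles=2
Tick 9: [PARSE:-, VALIDATE:P4(v=16,ok=F), TRANSFORM:P3(v=21,ok=T), EMIT:-] out:-; bubbles=2
Tick 10: [PARSE:-, VALIDATE:-, TRANSFORM:P4(v=0,ok=F), EMIT:P3(v=21,ok=T)] out:-; bubbles=2
Tick 11: [PARSE:-, VALIDATE:-, TRANSFORM:-, EMIT:P4(v=0,ok=F)] out:P3(v=21); bubbles=3
Tick 12: [PARSE:-, VALIDATE:-, TRANSFORM:-, EMIT:-] out:P4(v=0); bubbles=4
Total bubble-slots: 32

Answer: 32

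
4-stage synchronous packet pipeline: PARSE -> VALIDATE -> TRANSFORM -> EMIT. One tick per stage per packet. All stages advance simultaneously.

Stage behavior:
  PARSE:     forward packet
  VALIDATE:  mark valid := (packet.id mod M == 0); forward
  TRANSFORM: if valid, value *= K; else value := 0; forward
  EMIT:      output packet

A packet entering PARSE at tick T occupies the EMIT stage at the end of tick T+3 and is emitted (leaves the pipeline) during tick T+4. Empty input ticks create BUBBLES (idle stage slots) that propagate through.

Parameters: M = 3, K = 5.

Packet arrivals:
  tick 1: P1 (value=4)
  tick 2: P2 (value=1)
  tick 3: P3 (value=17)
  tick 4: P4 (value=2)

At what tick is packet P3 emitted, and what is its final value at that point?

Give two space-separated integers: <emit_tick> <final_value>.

Answer: 7 85

Derivation:
Tick 1: [PARSE:P1(v=4,ok=F), VALIDATE:-, TRANSFORM:-, EMIT:-] out:-; in:P1
Tick 2: [PARSE:P2(v=1,ok=F), VALIDATE:P1(v=4,ok=F), TRANSFORM:-, EMIT:-] out:-; in:P2
Tick 3: [PARSE:P3(v=17,ok=F), VALIDATE:P2(v=1,ok=F), TRANSFORM:P1(v=0,ok=F), EMIT:-] out:-; in:P3
Tick 4: [PARSE:P4(v=2,ok=F), VALIDATE:P3(v=17,ok=T), TRANSFORM:P2(v=0,ok=F), EMIT:P1(v=0,ok=F)] out:-; in:P4
Tick 5: [PARSE:-, VALIDATE:P4(v=2,ok=F), TRANSFORM:P3(v=85,ok=T), EMIT:P2(v=0,ok=F)] out:P1(v=0); in:-
Tick 6: [PARSE:-, VALIDATE:-, TRANSFORM:P4(v=0,ok=F), EMIT:P3(v=85,ok=T)] out:P2(v=0); in:-
Tick 7: [PARSE:-, VALIDATE:-, TRANSFORM:-, EMIT:P4(v=0,ok=F)] out:P3(v=85); in:-
Tick 8: [PARSE:-, VALIDATE:-, TRANSFORM:-, EMIT:-] out:P4(v=0); in:-
P3: arrives tick 3, valid=True (id=3, id%3=0), emit tick 7, final value 85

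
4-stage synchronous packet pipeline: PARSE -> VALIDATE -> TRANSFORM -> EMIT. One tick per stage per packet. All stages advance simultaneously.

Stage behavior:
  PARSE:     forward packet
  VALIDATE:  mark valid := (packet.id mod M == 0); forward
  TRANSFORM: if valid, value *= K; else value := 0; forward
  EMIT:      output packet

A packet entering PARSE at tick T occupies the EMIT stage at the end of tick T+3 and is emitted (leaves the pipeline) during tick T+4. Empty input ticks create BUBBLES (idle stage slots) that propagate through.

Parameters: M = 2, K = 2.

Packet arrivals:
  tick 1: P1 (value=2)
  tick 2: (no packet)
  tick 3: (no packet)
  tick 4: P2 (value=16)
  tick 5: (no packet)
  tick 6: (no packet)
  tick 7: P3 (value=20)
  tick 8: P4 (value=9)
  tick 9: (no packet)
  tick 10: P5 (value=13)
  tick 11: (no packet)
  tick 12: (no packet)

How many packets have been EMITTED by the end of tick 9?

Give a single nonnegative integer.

Answer: 2

Derivation:
Tick 1: [PARSE:P1(v=2,ok=F), VALIDATE:-, TRANSFORM:-, EMIT:-] out:-; in:P1
Tick 2: [PARSE:-, VALIDATE:P1(v=2,ok=F), TRANSFORM:-, EMIT:-] out:-; in:-
Tick 3: [PARSE:-, VALIDATE:-, TRANSFORM:P1(v=0,ok=F), EMIT:-] out:-; in:-
Tick 4: [PARSE:P2(v=16,ok=F), VALIDATE:-, TRANSFORM:-, EMIT:P1(v=0,ok=F)] out:-; in:P2
Tick 5: [PARSE:-, VALIDATE:P2(v=16,ok=T), TRANSFORM:-, EMIT:-] out:P1(v=0); in:-
Tick 6: [PARSE:-, VALIDATE:-, TRANSFORM:P2(v=32,ok=T), EMIT:-] out:-; in:-
Tick 7: [PARSE:P3(v=20,ok=F), VALIDATE:-, TRANSFORM:-, EMIT:P2(v=32,ok=T)] out:-; in:P3
Tick 8: [PARSE:P4(v=9,ok=F), VALIDATE:P3(v=20,ok=F), TRANSFORM:-, EMIT:-] out:P2(v=32); in:P4
Tick 9: [PARSE:-, VALIDATE:P4(v=9,ok=T), TRANSFORM:P3(v=0,ok=F), EMIT:-] out:-; in:-
Emitted by tick 9: ['P1', 'P2']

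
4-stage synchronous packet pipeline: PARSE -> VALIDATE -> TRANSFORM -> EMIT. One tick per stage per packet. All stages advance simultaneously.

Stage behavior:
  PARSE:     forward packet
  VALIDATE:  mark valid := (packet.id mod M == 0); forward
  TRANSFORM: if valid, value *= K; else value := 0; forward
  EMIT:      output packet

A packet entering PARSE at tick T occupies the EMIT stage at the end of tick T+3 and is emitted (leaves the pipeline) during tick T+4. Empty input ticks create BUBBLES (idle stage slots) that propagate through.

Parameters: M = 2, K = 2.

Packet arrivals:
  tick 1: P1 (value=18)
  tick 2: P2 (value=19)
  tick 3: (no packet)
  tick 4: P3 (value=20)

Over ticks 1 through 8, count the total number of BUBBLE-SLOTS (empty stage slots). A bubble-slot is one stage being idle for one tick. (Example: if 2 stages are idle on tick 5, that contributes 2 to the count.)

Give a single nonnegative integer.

Tick 1: [PARSE:P1(v=18,ok=F), VALIDATE:-, TRANSFORM:-, EMIT:-] out:-; bubbles=3
Tick 2: [PARSE:P2(v=19,ok=F), VALIDATE:P1(v=18,ok=F), TRANSFORM:-, EMIT:-] out:-; bubbles=2
Tick 3: [PARSE:-, VALIDATE:P2(v=19,ok=T), TRANSFORM:P1(v=0,ok=F), EMIT:-] out:-; bubbles=2
Tick 4: [PARSE:P3(v=20,ok=F), VALIDATE:-, TRANSFORM:P2(v=38,ok=T), EMIT:P1(v=0,ok=F)] out:-; bubbles=1
Tick 5: [PARSE:-, VALIDATE:P3(v=20,ok=F), TRANSFORM:-, EMIT:P2(v=38,ok=T)] out:P1(v=0); bubbles=2
Tick 6: [PARSE:-, VALIDATE:-, TRANSFORM:P3(v=0,ok=F), EMIT:-] out:P2(v=38); bubbles=3
Tick 7: [PARSE:-, VALIDATE:-, TRANSFORM:-, EMIT:P3(v=0,ok=F)] out:-; bubbles=3
Tick 8: [PARSE:-, VALIDATE:-, TRANSFORM:-, EMIT:-] out:P3(v=0); bubbles=4
Total bubble-slots: 20

Answer: 20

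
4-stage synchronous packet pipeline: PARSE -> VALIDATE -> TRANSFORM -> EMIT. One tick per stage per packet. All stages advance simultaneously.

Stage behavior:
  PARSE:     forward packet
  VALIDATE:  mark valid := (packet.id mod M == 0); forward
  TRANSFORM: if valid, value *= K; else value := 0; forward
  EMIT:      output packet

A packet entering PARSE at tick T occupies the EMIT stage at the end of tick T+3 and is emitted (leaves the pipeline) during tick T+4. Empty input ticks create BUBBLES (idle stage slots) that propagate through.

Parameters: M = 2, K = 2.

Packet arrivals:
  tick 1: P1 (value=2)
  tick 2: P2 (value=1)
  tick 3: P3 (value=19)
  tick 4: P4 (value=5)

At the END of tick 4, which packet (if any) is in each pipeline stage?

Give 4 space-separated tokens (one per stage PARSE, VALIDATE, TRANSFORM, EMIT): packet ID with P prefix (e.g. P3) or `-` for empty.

Tick 1: [PARSE:P1(v=2,ok=F), VALIDATE:-, TRANSFORM:-, EMIT:-] out:-; in:P1
Tick 2: [PARSE:P2(v=1,ok=F), VALIDATE:P1(v=2,ok=F), TRANSFORM:-, EMIT:-] out:-; in:P2
Tick 3: [PARSE:P3(v=19,ok=F), VALIDATE:P2(v=1,ok=T), TRANSFORM:P1(v=0,ok=F), EMIT:-] out:-; in:P3
Tick 4: [PARSE:P4(v=5,ok=F), VALIDATE:P3(v=19,ok=F), TRANSFORM:P2(v=2,ok=T), EMIT:P1(v=0,ok=F)] out:-; in:P4
At end of tick 4: ['P4', 'P3', 'P2', 'P1']

Answer: P4 P3 P2 P1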